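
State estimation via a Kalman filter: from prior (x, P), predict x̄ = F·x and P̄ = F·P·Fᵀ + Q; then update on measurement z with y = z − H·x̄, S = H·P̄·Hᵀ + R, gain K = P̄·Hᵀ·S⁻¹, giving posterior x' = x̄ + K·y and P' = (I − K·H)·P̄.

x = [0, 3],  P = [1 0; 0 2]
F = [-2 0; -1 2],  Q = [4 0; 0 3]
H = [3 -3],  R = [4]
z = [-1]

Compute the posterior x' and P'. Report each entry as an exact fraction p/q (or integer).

x̄ = F·x = [0, 6]
P̄ = F·P·Fᵀ + Q = [8 2; 2 12]
y = z − H·x̄ = [17]
S = H·P̄·Hᵀ + R = [148]
K = P̄·Hᵀ·S⁻¹ = [9/74; -15/74]
x' = x̄ + K·y = [153/74, 189/74]
P' = (I − K·H)·P̄ = [215/37 209/37; 209/37 219/37]

x' = [153/74, 189/74]
P' = [215/37 209/37; 209/37 219/37]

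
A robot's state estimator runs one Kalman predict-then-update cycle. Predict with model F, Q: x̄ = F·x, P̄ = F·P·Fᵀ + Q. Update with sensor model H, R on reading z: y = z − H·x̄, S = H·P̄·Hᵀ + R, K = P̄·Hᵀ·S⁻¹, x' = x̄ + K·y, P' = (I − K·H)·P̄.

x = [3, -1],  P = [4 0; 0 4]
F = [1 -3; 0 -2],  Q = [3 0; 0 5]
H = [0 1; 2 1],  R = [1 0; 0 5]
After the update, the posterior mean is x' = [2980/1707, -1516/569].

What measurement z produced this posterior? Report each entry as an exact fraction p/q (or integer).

z = [-3, 1]

x̄ = F·x = [6, 2]
P̄ = F·P·Fᵀ + Q = [43 24; 24 21]
S = H·P̄·Hᵀ + R = [22 69; 69 294]
K = P̄·Hᵀ·S⁻¹ = [-178/569 764/1707; 471/569 23/569]
x' − x̄ = [-7262/1707, -2654/569] = K·y
y = (KᵀK)⁻¹·Kᵀ·(x' − x̄) = [-5, -13]
z = y + H·x̄ = [-5, -13] + [2, 14] = [-3, 1]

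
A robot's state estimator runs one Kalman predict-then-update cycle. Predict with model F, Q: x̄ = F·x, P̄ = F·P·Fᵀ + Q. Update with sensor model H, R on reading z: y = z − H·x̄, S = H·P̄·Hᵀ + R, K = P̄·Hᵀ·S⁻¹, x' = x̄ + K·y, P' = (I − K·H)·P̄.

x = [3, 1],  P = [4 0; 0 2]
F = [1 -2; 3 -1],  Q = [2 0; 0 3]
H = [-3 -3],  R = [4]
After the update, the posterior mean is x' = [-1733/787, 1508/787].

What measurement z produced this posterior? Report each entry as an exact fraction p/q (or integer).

z = [1]

x̄ = F·x = [1, 8]
P̄ = F·P·Fᵀ + Q = [14 16; 16 41]
S = H·P̄·Hᵀ + R = [787]
K = P̄·Hᵀ·S⁻¹ = [-90/787; -171/787]
x' − x̄ = [-2520/787, -4788/787] = K·y
y = (KᵀK)⁻¹·Kᵀ·(x' − x̄) = [28]
z = y + H·x̄ = [28] + [-27] = [1]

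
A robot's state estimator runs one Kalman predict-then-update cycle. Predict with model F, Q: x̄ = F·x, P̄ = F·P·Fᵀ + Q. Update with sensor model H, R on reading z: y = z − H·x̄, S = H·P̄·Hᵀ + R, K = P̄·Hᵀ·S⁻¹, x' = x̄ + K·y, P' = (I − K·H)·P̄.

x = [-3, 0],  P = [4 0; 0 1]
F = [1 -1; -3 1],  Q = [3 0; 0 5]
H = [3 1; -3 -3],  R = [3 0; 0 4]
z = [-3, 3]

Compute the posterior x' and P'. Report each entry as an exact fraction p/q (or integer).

x' = [-2537/2272, 573/2272]
P' = [5273/6816 -2223/2272; -2223/2272 3675/2272]

x̄ = F·x = [-3, 9]
P̄ = F·P·Fᵀ + Q = [8 -13; -13 42]
y = z − H·x̄ = [-3, 21]
S = H·P̄·Hᵀ + R = [39 -42; -42 220]
K = P̄·Hᵀ·S⁻¹ = [1525/3408 349/2272; -499/1136 -1089/2272]
x' = x̄ + K·y = [-2537/2272, 573/2272]
P' = (I − K·H)·P̄ = [5273/6816 -2223/2272; -2223/2272 3675/2272]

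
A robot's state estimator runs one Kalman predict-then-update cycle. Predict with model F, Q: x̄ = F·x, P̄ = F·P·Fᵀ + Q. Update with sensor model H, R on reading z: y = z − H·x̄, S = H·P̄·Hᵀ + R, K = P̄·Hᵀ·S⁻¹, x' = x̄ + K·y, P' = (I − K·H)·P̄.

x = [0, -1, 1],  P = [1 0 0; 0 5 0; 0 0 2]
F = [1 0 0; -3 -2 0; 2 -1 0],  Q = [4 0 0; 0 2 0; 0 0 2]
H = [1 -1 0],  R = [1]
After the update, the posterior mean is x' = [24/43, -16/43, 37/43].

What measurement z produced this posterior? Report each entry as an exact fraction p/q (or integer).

x̄ = F·x = [0, 2, 1]
P̄ = F·P·Fᵀ + Q = [5 -3 2; -3 31 4; 2 4 11]
S = H·P̄·Hᵀ + R = [43]
K = P̄·Hᵀ·S⁻¹ = [8/43; -34/43; -2/43]
x' − x̄ = [24/43, -102/43, -6/43] = K·y
y = (KᵀK)⁻¹·Kᵀ·(x' − x̄) = [3]
z = y + H·x̄ = [3] + [-2] = [1]

z = [1]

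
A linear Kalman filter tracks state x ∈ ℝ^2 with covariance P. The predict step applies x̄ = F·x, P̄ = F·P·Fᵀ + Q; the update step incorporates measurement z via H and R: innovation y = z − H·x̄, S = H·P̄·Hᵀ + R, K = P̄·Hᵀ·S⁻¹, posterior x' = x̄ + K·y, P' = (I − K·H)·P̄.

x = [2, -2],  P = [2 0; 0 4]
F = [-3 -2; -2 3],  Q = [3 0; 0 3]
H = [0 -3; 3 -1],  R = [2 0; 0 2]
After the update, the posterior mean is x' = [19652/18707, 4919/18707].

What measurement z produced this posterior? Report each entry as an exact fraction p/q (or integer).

z = [-1, 3]

x̄ = F·x = [-2, -10]
P̄ = F·P·Fᵀ + Q = [37 -12; -12 47]
S = H·P̄·Hᵀ + R = [425 249; 249 454]
K = P̄·Hᵀ·S⁻¹ = [-14283/130949 43311/130949; -43347/130949 -166/130949]
x' − x̄ = [57066/18707, 191989/18707] = K·y
y = (KᵀK)⁻¹·Kᵀ·(x' − x̄) = [-31, -1]
z = y + H·x̄ = [-31, -1] + [30, 4] = [-1, 3]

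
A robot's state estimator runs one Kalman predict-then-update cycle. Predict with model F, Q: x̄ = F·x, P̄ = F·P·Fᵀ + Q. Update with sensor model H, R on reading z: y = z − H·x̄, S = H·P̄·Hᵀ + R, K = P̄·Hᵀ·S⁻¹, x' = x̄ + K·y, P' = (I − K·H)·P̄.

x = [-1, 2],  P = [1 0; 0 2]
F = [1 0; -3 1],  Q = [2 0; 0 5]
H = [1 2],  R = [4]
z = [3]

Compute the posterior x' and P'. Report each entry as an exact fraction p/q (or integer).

x' = [-41/59, 121/59]
P' = [168/59 -90/59; -90/59 103/59]

x̄ = F·x = [-1, 5]
P̄ = F·P·Fᵀ + Q = [3 -3; -3 16]
y = z − H·x̄ = [-6]
S = H·P̄·Hᵀ + R = [59]
K = P̄·Hᵀ·S⁻¹ = [-3/59; 29/59]
x' = x̄ + K·y = [-41/59, 121/59]
P' = (I − K·H)·P̄ = [168/59 -90/59; -90/59 103/59]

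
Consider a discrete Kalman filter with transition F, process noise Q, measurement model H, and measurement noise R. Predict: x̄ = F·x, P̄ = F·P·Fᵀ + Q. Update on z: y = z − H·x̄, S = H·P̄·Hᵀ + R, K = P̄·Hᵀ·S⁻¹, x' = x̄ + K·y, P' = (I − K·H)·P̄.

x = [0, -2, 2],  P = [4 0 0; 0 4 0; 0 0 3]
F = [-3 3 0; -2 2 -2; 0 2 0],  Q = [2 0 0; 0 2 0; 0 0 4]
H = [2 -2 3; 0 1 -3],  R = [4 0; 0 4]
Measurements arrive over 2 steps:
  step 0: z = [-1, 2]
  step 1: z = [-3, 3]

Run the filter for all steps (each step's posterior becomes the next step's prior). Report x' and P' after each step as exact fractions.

step 0: x̄ = F·x = [-6, -8, -4]
step 0: P̄ = F·P·Fᵀ + Q = [74 48 24; 48 46 16; 24 16 20]
step 0: y = z − H·x̄ = [7, -2]
step 0: S = H·P̄·Hᵀ + R = [376 -176; -176 134]
step 0: K = P̄·Hᵀ·S⁻¹ = [1549/2426 800/1213; 827/2426 525/1213; 305/2426 -198/1213]
step 0: x' = x̄ + K·y = [-6913/2426, -15719/2426, -6777/2426]
step 0: P' = (I − K·H)·P̄ = [12924/1213 19550/1213 5450/1213; 19550/1213 35346/1213 11082/1213; 5450/1213 11082/1213 3958/1213]
step 1: x̄ = F·x = [-13209/1213, -2029/1213, -15719/1213]
step 1: P̄ = F·P·Fᵀ + Q = [84956/1213 21228/1213 94776/1213; 21228/1213 9882/1213 18856/1213; 94776/1213 18856/1213 146236/1213]
step 1: y = z − H·x̄ = [65878/1213, -41489/1213]
step 1: S = H·P̄·Hᵀ + R = [2441544/1213 -1692384/1213; -1692384/1213 1217722/1213]
step 1: K = P̄·Hᵀ·S⁻¹ = [222637/431853 72038/143951; 601333/3742726 346119/1871363; 883397/11228178 -440594/1871363]
step 1: x' = x̄ + K·y = [-3149/431853, 1360413/1871363, -3553370/5614089]
step 1: P' = (I − K·H)·P̄ = [1541420/431853 442612/143951 154460/431853; 442612/143951 8920770/1871363 2512098/1871363; 154460/431853 2512098/1871363 4274474/5614089]

step 0: x' = [-6913/2426, -15719/2426, -6777/2426], P' = [12924/1213 19550/1213 5450/1213; 19550/1213 35346/1213 11082/1213; 5450/1213 11082/1213 3958/1213]
step 1: x' = [-3149/431853, 1360413/1871363, -3553370/5614089], P' = [1541420/431853 442612/143951 154460/431853; 442612/143951 8920770/1871363 2512098/1871363; 154460/431853 2512098/1871363 4274474/5614089]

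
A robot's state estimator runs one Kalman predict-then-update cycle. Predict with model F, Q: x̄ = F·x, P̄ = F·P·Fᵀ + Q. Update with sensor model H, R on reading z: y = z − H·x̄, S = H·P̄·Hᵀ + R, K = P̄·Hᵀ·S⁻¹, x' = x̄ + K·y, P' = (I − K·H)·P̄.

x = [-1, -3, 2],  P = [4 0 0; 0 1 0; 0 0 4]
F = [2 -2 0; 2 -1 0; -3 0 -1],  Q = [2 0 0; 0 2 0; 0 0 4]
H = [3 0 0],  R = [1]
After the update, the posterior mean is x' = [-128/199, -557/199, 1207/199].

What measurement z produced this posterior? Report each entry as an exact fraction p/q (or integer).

x̄ = F·x = [4, 1, 1]
P̄ = F·P·Fᵀ + Q = [22 18 -24; 18 19 -24; -24 -24 44]
S = H·P̄·Hᵀ + R = [199]
K = P̄·Hᵀ·S⁻¹ = [66/199; 54/199; -72/199]
x' − x̄ = [-924/199, -756/199, 1008/199] = K·y
y = (KᵀK)⁻¹·Kᵀ·(x' − x̄) = [-14]
z = y + H·x̄ = [-14] + [12] = [-2]

z = [-2]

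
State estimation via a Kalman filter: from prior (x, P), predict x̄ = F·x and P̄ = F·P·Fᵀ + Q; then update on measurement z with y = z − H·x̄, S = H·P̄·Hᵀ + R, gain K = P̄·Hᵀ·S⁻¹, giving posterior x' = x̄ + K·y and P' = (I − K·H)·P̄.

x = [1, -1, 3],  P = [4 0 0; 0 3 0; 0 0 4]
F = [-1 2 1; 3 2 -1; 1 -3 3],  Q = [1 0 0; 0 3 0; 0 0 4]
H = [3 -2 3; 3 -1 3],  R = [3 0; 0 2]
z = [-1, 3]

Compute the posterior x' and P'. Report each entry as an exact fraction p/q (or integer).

x̄ = F·x = [0, -2, 13]
P̄ = F·P·Fᵀ + Q = [21 -4 -10; -4 55 -18; -10 -18 71]
y = z − H·x̄ = [-44, -38]
S = H·P̄·Hᵀ + R = [1135 956; 956 837]
K = P̄·Hᵀ·S⁻¹ = [-1055/36059 2799/36059; -31636/36059 30921/36059; -8853/36059 18771/36059]
x' = x̄ + K·y = [-59942/36059, 144868/36059, 145001/36059]
P' = (I − K·H)·P̄ = [696931/36059 8763/36059 -692144/36059; 8763/36059 156750/36059 64101/36059; -692144/36059 64101/36059 726025/36059]

x' = [-59942/36059, 144868/36059, 145001/36059]
P' = [696931/36059 8763/36059 -692144/36059; 8763/36059 156750/36059 64101/36059; -692144/36059 64101/36059 726025/36059]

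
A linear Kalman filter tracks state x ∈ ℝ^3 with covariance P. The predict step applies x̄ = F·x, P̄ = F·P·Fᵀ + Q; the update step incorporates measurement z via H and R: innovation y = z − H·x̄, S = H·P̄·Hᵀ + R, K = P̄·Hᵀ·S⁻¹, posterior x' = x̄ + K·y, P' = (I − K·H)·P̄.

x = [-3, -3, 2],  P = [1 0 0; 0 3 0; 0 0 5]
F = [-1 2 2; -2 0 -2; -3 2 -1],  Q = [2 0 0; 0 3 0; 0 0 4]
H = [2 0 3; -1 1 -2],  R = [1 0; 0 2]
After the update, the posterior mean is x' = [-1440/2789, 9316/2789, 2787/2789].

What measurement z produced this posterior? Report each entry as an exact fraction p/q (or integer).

z = [2, 2]

x̄ = F·x = [1, 2, 1]
P̄ = F·P·Fᵀ + Q = [35 -18 5; -18 27 16; 5 16 30]
S = H·P̄·Hᵀ + R = [471 -273; -273 176]
K = P̄·Hᵀ·S⁻¹ = [-2239/8367 -2156/2789; 1887/2789 3133/2789; 4223/8367 1407/2789]
x' − x̄ = [-4229/2789, 3738/2789, -2/2789] = K·y
y = (KᵀK)⁻¹·Kᵀ·(x' − x̄) = [-3, 3]
z = y + H·x̄ = [-3, 3] + [5, -1] = [2, 2]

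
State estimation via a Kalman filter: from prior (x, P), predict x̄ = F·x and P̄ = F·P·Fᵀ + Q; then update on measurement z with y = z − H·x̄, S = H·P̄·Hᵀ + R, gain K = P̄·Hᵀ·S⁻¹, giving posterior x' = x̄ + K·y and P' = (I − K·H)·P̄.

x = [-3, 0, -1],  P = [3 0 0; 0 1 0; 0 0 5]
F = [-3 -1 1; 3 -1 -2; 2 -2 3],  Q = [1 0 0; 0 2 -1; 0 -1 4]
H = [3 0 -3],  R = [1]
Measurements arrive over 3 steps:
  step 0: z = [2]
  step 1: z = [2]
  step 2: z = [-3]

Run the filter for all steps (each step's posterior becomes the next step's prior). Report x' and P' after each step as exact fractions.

step 0: x' = [61/26, -77/26, 108/65], P' = [569/26 -711/26 284/13; -711/26 7975/182 -2486/91; 284/13 -2486/91 9973/455]
step 1: x' = [-5168503/6156338, 9372119/6156338, -4632114/3078169], P' = [76866993/6156338 44971681/6156338 38404647/3078169; 44971681/6156338 53291201/6156338 22580207/3078169; 38404647/3078169 22580207/3078169 38717791/3078169]
step 2: x' = [-31122374006/7249503365, -2586224879/7249503365, -23887845498/7249503365], P' = [141027702191/14499006730 70536066589/14499006730 70200542904/7249503365; 70536066589/14499006730 95998595991/14499006730 35323879996/7249503365; 70200542904/7249503365 35323879996/7249503365 70692564077/7249503365]

step 0: x̄ = F·x = [8, -7, -9]
step 0: P̄ = F·P·Fᵀ + Q = [34 -36 -1; -36 50 -11; -1 -11 65]
step 0: y = z − H·x̄ = [-49]
step 0: S = H·P̄·Hᵀ + R = [910]
step 0: K = P̄·Hᵀ·S⁻¹ = [3/26; -15/182; -99/455]
step 0: x' = x̄ + K·y = [61/26, -77/26, 108/65]
step 0: P' = (I − K·H)·P̄ = [569/26 -711/26 284/13; -711/26 7975/182 -2486/91; 284/13 -2486/91 9973/455]
step 1: x̄ = F·x = [-157/65, 434/65, 78/5]
step 1: P̄ = F·P·Fᵀ + Q = [10548/455 -12596/455 -3627/35; -12596/455 56012/455 13549/35; -3627/35 13549/35 44549/35]
step 1: y = z − H·x̄ = [3643/65]
step 1: S = H·P̄·Hᵀ + R = [6156338/455]
step 1: K = P̄·Hᵀ·S⁻¹ = [173097/6156338; -566199/6156338; -939432/3078169]
step 1: x' = x̄ + K·y = [-5168503/6156338, 9372119/6156338, -4632114/3078169]
step 1: P' = (I − K·H)·P̄ = [76866993/6156338 44971681/6156338 38404647/3078169; 44971681/6156338 53291201/6156338 22580207/3078169; 38404647/3078169 22580207/3078169 38717791/3078169]
step 2: x̄ = F·x = [-1565419/3078169, -3174586/3078169, -28436964/3078169]
step 2: P̄ = F·P·Fᵀ + Q = [273669776/3078169 -28469420/3078169 -352946607/3078169; -28469420/3078169 28124592/3078169 83223983/3078169; -352946607/3078169 83223983/3078169 631095739/3078169]
step 2: y = z − H·x̄ = [-89849142/3078169]
step 2: S = H·P̄·Hᵀ + R = [14499006730/3078169]
step 2: K = P̄·Hᵀ·S⁻¹ = [1879849149/14499006730; -335080209/14499006730; -1476063519/7249503365]
step 2: x' = x̄ + K·y = [-31122374006/7249503365, -2586224879/7249503365, -23887845498/7249503365]
step 2: P' = (I − K·H)·P̄ = [141027702191/14499006730 70536066589/14499006730 70200542904/7249503365; 70536066589/14499006730 95998595991/14499006730 35323879996/7249503365; 70200542904/7249503365 35323879996/7249503365 70692564077/7249503365]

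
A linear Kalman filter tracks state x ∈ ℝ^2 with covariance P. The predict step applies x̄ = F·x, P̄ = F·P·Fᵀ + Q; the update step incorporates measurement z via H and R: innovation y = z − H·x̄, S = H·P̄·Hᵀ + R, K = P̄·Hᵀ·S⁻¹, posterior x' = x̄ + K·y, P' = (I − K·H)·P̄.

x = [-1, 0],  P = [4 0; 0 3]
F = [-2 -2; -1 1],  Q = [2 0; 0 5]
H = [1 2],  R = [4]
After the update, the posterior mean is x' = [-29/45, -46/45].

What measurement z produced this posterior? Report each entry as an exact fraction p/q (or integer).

x̄ = F·x = [2, 1]
P̄ = F·P·Fᵀ + Q = [30 2; 2 12]
S = H·P̄·Hᵀ + R = [90]
K = P̄·Hᵀ·S⁻¹ = [17/45; 13/45]
x' − x̄ = [-119/45, -91/45] = K·y
y = (KᵀK)⁻¹·Kᵀ·(x' − x̄) = [-7]
z = y + H·x̄ = [-7] + [4] = [-3]

z = [-3]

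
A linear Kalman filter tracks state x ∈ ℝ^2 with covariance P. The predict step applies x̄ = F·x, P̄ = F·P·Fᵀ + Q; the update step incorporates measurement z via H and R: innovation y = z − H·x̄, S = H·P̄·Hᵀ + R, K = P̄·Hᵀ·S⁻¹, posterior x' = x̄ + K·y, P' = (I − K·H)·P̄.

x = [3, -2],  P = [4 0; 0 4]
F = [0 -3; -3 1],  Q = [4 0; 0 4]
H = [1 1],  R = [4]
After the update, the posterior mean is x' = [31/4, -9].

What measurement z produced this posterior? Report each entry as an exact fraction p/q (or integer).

z = [-1]

x̄ = F·x = [6, -11]
P̄ = F·P·Fᵀ + Q = [40 -12; -12 44]
S = H·P̄·Hᵀ + R = [64]
K = P̄·Hᵀ·S⁻¹ = [7/16; 1/2]
x' − x̄ = [7/4, 2] = K·y
y = (KᵀK)⁻¹·Kᵀ·(x' − x̄) = [4]
z = y + H·x̄ = [4] + [-5] = [-1]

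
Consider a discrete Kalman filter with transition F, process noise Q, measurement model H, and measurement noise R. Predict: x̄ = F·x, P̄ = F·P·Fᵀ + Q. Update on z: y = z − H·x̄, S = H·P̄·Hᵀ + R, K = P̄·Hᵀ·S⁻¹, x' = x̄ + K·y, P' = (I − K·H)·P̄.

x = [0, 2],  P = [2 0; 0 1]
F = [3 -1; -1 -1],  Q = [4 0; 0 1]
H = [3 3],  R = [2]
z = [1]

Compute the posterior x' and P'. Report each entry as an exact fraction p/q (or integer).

x' = [392/155, -349/155]
P' = [649/155 -613/155; -613/155 611/155]

x̄ = F·x = [-2, -2]
P̄ = F·P·Fᵀ + Q = [23 -5; -5 4]
y = z − H·x̄ = [13]
S = H·P̄·Hᵀ + R = [155]
K = P̄·Hᵀ·S⁻¹ = [54/155; -3/155]
x' = x̄ + K·y = [392/155, -349/155]
P' = (I − K·H)·P̄ = [649/155 -613/155; -613/155 611/155]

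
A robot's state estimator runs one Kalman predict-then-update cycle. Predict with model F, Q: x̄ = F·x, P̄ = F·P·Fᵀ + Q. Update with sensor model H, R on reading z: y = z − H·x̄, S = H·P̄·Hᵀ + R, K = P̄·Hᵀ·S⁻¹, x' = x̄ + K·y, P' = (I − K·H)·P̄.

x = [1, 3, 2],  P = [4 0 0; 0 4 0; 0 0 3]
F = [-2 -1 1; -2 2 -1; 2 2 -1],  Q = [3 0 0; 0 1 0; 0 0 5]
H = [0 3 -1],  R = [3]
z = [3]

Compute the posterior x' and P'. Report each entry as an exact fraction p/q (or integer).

x' = [-921/349, 1013/349, 2001/349]
P' = [7310/349 -2665/349 -8121/349; -2665/349 1539/349 4302/349; -8121/349 4302/349 12999/349]

x̄ = F·x = [-3, 2, 6]
P̄ = F·P·Fᵀ + Q = [26 5 -27; 5 36 3; -27 3 40]
y = z − H·x̄ = [3]
S = H·P̄·Hᵀ + R = [349]
K = P̄·Hᵀ·S⁻¹ = [42/349; 105/349; -31/349]
x' = x̄ + K·y = [-921/349, 1013/349, 2001/349]
P' = (I − K·H)·P̄ = [7310/349 -2665/349 -8121/349; -2665/349 1539/349 4302/349; -8121/349 4302/349 12999/349]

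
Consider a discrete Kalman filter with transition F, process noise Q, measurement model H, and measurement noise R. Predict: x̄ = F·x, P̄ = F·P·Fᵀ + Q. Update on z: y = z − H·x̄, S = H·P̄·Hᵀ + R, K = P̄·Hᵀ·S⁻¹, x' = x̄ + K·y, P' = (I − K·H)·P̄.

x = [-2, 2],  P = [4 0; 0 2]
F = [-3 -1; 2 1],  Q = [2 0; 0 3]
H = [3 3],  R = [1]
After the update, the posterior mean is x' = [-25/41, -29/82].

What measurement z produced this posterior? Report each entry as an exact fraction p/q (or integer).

z = [-3]

x̄ = F·x = [4, -2]
P̄ = F·P·Fᵀ + Q = [40 -26; -26 21]
S = H·P̄·Hᵀ + R = [82]
K = P̄·Hᵀ·S⁻¹ = [21/41; -15/82]
x' − x̄ = [-189/41, 135/82] = K·y
y = (KᵀK)⁻¹·Kᵀ·(x' − x̄) = [-9]
z = y + H·x̄ = [-9] + [6] = [-3]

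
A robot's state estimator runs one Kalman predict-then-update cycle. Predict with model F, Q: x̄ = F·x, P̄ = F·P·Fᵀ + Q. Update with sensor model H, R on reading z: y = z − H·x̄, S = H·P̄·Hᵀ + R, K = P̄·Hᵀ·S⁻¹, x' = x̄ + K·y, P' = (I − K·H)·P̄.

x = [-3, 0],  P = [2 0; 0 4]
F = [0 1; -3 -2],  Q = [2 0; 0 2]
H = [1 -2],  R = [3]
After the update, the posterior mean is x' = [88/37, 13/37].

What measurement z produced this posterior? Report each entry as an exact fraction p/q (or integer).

x̄ = F·x = [0, 9]
P̄ = F·P·Fᵀ + Q = [6 -8; -8 36]
S = H·P̄·Hᵀ + R = [185]
K = P̄·Hᵀ·S⁻¹ = [22/185; -16/37]
x' − x̄ = [88/37, -320/37] = K·y
y = (KᵀK)⁻¹·Kᵀ·(x' − x̄) = [20]
z = y + H·x̄ = [20] + [-18] = [2]

z = [2]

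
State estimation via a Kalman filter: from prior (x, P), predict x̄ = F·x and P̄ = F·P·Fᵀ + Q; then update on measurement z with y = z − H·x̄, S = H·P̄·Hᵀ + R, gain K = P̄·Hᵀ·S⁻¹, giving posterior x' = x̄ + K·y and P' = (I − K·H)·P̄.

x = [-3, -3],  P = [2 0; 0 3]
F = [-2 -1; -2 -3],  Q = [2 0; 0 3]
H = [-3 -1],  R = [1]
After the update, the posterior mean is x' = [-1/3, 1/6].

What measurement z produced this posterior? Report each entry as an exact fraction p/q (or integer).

x̄ = F·x = [9, 15]
P̄ = F·P·Fᵀ + Q = [13 17; 17 38]
S = H·P̄·Hᵀ + R = [258]
K = P̄·Hᵀ·S⁻¹ = [-28/129; -89/258]
x' − x̄ = [-28/3, -89/6] = K·y
y = (KᵀK)⁻¹·Kᵀ·(x' − x̄) = [43]
z = y + H·x̄ = [43] + [-42] = [1]

z = [1]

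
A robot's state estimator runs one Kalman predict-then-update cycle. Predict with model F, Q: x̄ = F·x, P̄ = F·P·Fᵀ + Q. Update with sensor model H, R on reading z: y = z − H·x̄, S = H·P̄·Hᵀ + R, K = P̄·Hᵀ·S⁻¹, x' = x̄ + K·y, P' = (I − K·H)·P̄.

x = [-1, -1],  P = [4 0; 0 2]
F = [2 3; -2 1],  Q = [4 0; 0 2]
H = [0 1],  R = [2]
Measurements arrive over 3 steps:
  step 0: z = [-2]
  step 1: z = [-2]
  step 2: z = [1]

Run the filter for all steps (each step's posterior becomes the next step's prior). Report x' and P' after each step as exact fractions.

step 0: x' = [-40/11, -19/11], P' = [368/11 -10/11; -10/11 20/11]
step 1: x' = [-2319/394, -1493/788], P' = [6834/197 -343/197; -343/197 777/394]
step 2: x' = [-603035/59769, 66764/59769], P' = [2101448/59769 -99194/59769; -99194/59769 117962/59769]

step 0: x̄ = F·x = [-5, 1]
step 0: P̄ = F·P·Fᵀ + Q = [38 -10; -10 20]
step 0: y = z − H·x̄ = [-3]
step 0: S = H·P̄·Hᵀ + R = [22]
step 0: K = P̄·Hᵀ·S⁻¹ = [-5/11; 10/11]
step 0: x' = x̄ + K·y = [-40/11, -19/11]
step 0: P' = (I − K·H)·P̄ = [368/11 -10/11; -10/11 20/11]
step 1: x̄ = F·x = [-137/11, 61/11]
step 1: P̄ = F·P·Fᵀ + Q = [1576/11 -1372/11; -1372/11 1554/11]
step 1: y = z − H·x̄ = [-83/11]
step 1: S = H·P̄·Hᵀ + R = [1576/11]
step 1: K = P̄·Hᵀ·S⁻¹ = [-343/394; 777/788]
step 1: x' = x̄ + K·y = [-2319/394, -1493/788]
step 1: P' = (I − K·H)·P̄ = [6834/197 -343/197; -343/197 777/394]
step 2: x̄ = F·x = [-13755/788, 7783/788]
step 2: P̄ = F·P·Fᵀ + Q = [55009/394 -49597/394; -49597/394 58981/394]
step 2: y = z − H·x̄ = [-6995/788]
step 2: S = H·P̄·Hᵀ + R = [59769/394]
step 2: K = P̄·Hᵀ·S⁻¹ = [-49597/59769; 58981/59769]
step 2: x' = x̄ + K·y = [-603035/59769, 66764/59769]
step 2: P' = (I − K·H)·P̄ = [2101448/59769 -99194/59769; -99194/59769 117962/59769]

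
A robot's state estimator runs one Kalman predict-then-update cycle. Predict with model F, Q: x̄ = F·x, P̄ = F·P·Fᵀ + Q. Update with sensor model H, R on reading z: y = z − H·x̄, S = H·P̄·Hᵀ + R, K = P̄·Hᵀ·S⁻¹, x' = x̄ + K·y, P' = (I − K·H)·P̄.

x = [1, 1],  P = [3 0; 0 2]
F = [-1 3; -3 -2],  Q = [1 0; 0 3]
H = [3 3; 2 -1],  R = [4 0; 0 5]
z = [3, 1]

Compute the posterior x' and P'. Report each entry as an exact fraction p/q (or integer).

x' = [2286/3043, 15027/69989]
P' = [1781/3043 -1333/3043; -1333/3043 51207/69989]

x̄ = F·x = [2, -5]
P̄ = F·P·Fᵀ + Q = [22 -3; -3 38]
y = z − H·x̄ = [12, -8]
S = H·P̄·Hᵀ + R = [490 9; 9 143]
K = P̄·Hᵀ·S⁻¹ = [336/3043 979/3043; 15411/69989 -22505/69989]
x' = x̄ + K·y = [2286/3043, 15027/69989]
P' = (I − K·H)·P̄ = [1781/3043 -1333/3043; -1333/3043 51207/69989]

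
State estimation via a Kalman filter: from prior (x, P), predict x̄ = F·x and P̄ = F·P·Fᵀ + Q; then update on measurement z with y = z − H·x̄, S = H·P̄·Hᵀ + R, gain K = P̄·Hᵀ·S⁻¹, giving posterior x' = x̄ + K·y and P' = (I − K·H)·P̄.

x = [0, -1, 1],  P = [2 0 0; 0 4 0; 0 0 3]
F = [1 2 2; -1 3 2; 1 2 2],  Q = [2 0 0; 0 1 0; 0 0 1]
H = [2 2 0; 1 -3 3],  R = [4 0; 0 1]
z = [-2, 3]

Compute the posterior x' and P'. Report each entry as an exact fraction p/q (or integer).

x' = [0, -1, 0]
P' = [15412/20511 -6562/20511 -3584/6837; -6562/20511 18088/20511 6443/6837; -3584/6837 6443/6837 2657/2279]

x̄ = F·x = [0, -1, 0]
P̄ = F·P·Fᵀ + Q = [32 34 30; 34 51 34; 30 34 31]
y = z − H·x̄ = [0, 0]
S = H·P̄·Hᵀ + R = [608 6; 6 135]
K = P̄·Hᵀ·S⁻¹ = [1475/6837 2842/20511; 1921/6837 -2839/20511; 953/4558 1000/6837]
x' = x̄ + K·y = [0, -1, 0]
P' = (I − K·H)·P̄ = [15412/20511 -6562/20511 -3584/6837; -6562/20511 18088/20511 6443/6837; -3584/6837 6443/6837 2657/2279]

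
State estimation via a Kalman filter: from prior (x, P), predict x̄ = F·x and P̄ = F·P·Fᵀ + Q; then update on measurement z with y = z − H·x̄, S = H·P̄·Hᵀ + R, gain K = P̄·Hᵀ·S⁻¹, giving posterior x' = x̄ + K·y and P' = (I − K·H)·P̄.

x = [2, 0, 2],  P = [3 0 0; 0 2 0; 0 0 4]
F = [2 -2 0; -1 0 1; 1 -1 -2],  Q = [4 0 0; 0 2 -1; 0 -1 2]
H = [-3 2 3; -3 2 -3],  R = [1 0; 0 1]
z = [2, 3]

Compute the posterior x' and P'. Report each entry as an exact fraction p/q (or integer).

x̄ = F·x = [4, 0, -2]
P̄ = F·P·Fᵀ + Q = [24 -6 10; -6 9 -12; 10 -12 23]
y = z − H·x̄ = [20, 9]
S = H·P̄·Hᵀ + R = [208 117; 117 856]
K = P̄·Hᵀ·S⁻¹ = [-32886/164359 -1338/12643; -648/12643 1152/12643; 27231/164359 -2103/12643]
x' = x̄ + K·y = [-156830/164359, -2592/12643, -30149/164359]
P' = (I − K·H)·P̄ = [185856/164359 20478/12643 -2582/164359; 20478/12643 30843/12643 -300/12643; -2582/164359 -300/12643 9095/164359]

x' = [-156830/164359, -2592/12643, -30149/164359]
P' = [185856/164359 20478/12643 -2582/164359; 20478/12643 30843/12643 -300/12643; -2582/164359 -300/12643 9095/164359]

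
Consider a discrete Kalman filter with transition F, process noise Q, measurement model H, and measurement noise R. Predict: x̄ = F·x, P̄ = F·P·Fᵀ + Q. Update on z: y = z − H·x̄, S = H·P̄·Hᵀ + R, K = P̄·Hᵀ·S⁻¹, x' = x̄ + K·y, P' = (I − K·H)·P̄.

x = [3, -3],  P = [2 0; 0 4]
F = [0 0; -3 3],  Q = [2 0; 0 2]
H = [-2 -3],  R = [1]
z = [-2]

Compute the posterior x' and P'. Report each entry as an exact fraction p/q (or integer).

x̄ = F·x = [0, -18]
P̄ = F·P·Fᵀ + Q = [2 0; 0 56]
y = z − H·x̄ = [-56]
S = H·P̄·Hᵀ + R = [513]
K = P̄·Hᵀ·S⁻¹ = [-4/513; -56/171]
x' = x̄ + K·y = [224/513, 58/171]
P' = (I − K·H)·P̄ = [1010/513 -224/171; -224/171 56/57]

x' = [224/513, 58/171]
P' = [1010/513 -224/171; -224/171 56/57]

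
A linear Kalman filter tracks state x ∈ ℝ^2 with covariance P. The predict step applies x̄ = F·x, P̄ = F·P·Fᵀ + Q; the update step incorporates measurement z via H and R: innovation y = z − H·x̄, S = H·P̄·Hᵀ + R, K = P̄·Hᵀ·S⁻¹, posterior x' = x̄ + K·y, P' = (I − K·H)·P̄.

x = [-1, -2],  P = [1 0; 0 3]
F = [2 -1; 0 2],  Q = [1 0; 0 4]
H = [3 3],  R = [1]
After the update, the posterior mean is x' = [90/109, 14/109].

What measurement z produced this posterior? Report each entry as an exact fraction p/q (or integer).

x̄ = F·x = [0, -4]
P̄ = F·P·Fᵀ + Q = [8 -6; -6 16]
S = H·P̄·Hᵀ + R = [109]
K = P̄·Hᵀ·S⁻¹ = [6/109; 30/109]
x' − x̄ = [90/109, 450/109] = K·y
y = (KᵀK)⁻¹·Kᵀ·(x' − x̄) = [15]
z = y + H·x̄ = [15] + [-12] = [3]

z = [3]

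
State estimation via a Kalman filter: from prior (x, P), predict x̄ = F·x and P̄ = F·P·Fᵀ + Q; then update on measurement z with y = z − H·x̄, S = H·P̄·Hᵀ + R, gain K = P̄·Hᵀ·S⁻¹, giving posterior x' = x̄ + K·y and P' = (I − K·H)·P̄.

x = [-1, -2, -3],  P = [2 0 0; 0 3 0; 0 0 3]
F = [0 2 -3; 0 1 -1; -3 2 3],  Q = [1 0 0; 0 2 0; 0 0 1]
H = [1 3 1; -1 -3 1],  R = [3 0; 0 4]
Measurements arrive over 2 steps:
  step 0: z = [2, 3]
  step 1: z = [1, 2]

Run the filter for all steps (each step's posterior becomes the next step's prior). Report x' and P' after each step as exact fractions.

step 0: x' = [1805/3862, -2281/7724, 16545/7724], P' = [23870/5793 -2180/1931 -1460/5793; -2180/1931 1883/3862 7/3862; -1460/5793 7/3862 19669/11586]
step 1: x' = [-171601025/106263972, 15183077/53131986, 165649385/106263972], P' = [209371909/53131986 -28894396/26565993 -9601387/53131986; -28894396/26565993 12700544/26565993 -572780/26565993; -9601387/53131986 -572780/26565993 90813853/53131986]

step 0: x̄ = F·x = [5, 1, -10]
step 0: P̄ = F·P·Fᵀ + Q = [40 15 -15; 15 8 -3; -15 -3 58]
step 0: y = z − H·x̄ = [4, 21]
step 0: S = H·P̄·Hᵀ + R = [215 -144; -144 312]
step 0: K = P̄·Hᵀ·S⁻¹ = [310/1931 -2855/11586; 216/1931 -641/7724; 934/1931 11263/23172]
step 0: x' = x̄ + K·y = [1805/3862, -2281/7724, 16545/7724]
step 0: P' = (I − K·H)·P̄ = [23870/5793 -2180/1931 -1460/5793; -2180/1931 1883/3862 7/3862; -1460/5793 7/3862 19669/11586]
step 1: x̄ = F·x = [-54197/7724, -9413/3862, 34243/7724]
step 1: P̄ = F·P·Fᵀ + Q = [70317/3862 11700/1931 -34075/3862; 11700/1931 24224/5793 -2868/1931; -34075/3862 -2868/1931 283545/3862]
step 1: y = z − H·x̄ = [21039/1931, -64735/3862]
step 1: S = H·P̄·Hᵀ + R = [274313/1931 -36258/1931; -36258/1931 378810/1931]
step 1: K = P̄·Hᵀ·S⁻¹ = [1466897/8855331 -5700865/26565993; 959384/8855331 -2445004/26565993; 4320877/8855331 12981490/26565993]
step 1: x' = x̄ + K·y = [-171601025/106263972, 15183077/53131986, 165649385/106263972]
step 1: P' = (I − K·H)·P̄ = [209371909/53131986 -28894396/26565993 -9601387/53131986; -28894396/26565993 12700544/26565993 -572780/26565993; -9601387/53131986 -572780/26565993 90813853/53131986]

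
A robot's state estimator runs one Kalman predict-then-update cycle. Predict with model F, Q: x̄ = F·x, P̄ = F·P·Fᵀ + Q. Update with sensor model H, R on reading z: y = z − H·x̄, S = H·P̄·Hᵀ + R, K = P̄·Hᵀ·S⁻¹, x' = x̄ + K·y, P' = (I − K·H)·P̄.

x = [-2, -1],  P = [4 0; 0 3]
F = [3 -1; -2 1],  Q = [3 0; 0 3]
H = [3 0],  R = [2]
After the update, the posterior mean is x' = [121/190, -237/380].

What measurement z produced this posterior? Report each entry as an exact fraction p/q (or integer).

z = [2]

x̄ = F·x = [-5, 3]
P̄ = F·P·Fᵀ + Q = [42 -27; -27 22]
S = H·P̄·Hᵀ + R = [380]
K = P̄·Hᵀ·S⁻¹ = [63/190; -81/380]
x' − x̄ = [1071/190, -1377/380] = K·y
y = (KᵀK)⁻¹·Kᵀ·(x' − x̄) = [17]
z = y + H·x̄ = [17] + [-15] = [2]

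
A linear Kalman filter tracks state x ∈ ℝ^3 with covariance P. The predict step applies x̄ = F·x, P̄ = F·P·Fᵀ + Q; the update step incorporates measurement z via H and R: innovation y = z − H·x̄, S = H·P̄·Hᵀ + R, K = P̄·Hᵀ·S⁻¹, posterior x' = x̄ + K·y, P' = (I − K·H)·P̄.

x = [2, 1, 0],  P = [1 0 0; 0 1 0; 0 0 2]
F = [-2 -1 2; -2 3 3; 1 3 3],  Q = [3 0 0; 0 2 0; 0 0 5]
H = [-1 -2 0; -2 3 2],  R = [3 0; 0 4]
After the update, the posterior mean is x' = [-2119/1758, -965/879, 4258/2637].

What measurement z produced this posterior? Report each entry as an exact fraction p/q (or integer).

x̄ = F·x = [-5, -1, 5]
P̄ = F·P·Fᵀ + Q = [16 13 7; 13 33 25; 7 25 33]
S = H·P̄·Hᵀ + R = [203 -267; -267 585]
K = P̄·Hᵀ·S⁻¹ = [-2107/5274 -2317/15822; -743/2637 646/7911; 94/7911 5281/23733]
x' − x̄ = [6671/1758, -86/879, -8927/2637] = K·y
y = (KᵀK)⁻¹·Kᵀ·(x' − x̄) = [-4, -15]
z = y + H·x̄ = [-4, -15] + [7, 17] = [3, 2]

z = [3, 2]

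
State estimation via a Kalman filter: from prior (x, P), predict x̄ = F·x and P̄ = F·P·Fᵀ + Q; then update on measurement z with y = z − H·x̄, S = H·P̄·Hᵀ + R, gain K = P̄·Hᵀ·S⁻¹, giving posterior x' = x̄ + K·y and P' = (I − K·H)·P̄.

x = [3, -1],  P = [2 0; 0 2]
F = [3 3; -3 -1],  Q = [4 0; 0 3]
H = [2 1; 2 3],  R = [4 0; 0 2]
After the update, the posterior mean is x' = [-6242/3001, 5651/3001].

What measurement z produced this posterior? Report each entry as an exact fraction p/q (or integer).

x̄ = F·x = [6, -8]
P̄ = F·P·Fᵀ + Q = [40 -24; -24 23]
S = H·P̄·Hᵀ + R = [91 37; 37 81]
K = P̄·Hᵀ·S⁻¹ = [2120/3001 -672/3001; -1401/3001 1418/3001]
x' − x̄ = [-24248/3001, 29659/3001] = K·y
y = (KᵀK)⁻¹·Kᵀ·(x' − x̄) = [-7, 14]
z = y + H·x̄ = [-7, 14] + [4, -12] = [-3, 2]

z = [-3, 2]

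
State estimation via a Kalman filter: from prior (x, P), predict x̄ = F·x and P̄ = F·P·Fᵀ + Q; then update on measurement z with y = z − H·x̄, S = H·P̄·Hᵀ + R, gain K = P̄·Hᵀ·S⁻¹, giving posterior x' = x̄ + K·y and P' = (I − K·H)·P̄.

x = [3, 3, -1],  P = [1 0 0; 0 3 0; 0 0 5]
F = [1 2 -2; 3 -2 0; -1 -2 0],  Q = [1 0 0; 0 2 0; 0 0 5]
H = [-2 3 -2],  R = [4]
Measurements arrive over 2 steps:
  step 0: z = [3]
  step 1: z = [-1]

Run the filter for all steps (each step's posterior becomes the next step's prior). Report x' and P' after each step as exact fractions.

step 0: x̄ = F·x = [11, 3, -9]
step 0: P̄ = F·P·Fᵀ + Q = [34 -9 -13; -9 23 9; -13 9 18]
step 0: y = z − H·x̄ = [-2]
step 0: S = H·P̄·Hᵀ + R = [315]
step 0: K = P̄·Hᵀ·S⁻¹ = [-23/105; 23/105; 17/315]
step 0: x' = x̄ + K·y = [1201/105, 269/105, -2869/315]
step 0: P' = (I − K·H)·P̄ = [661/35 214/35 -974/105; 214/35 276/35 554/105; -974/105 554/105 5381/315]
step 1: x̄ = F·x = [313/9, 613/21, -1739/105]
step 1: P̄ = F·P·Fᵀ + Q = [1252/9 379/3 -217/3; 379/3 911/7 -347/7; -217/3 -347/7 2796/35]
step 1: y = z − H·x̄ = [-16424/315]
step 1: S = H·P̄·Hᵀ + R = [173711/315]
step 1: K = P̄·Hᵀ·S⁻¹ = [77315/173711; 74625/173711; -51603/173711]
step 1: x' = x̄ + K·y = [2010103/173711, 1179783/173711, -186421/173711]
step 1: P' = (I − K·H)·P̄ = [5188593/173711 3629198/173711 100574/173711; 3629198/173711 4928228/173711 3613894/173711; 100574/173711 3613894/173711 5423473/173711]

step 0: x' = [1201/105, 269/105, -2869/315], P' = [661/35 214/35 -974/105; 214/35 276/35 554/105; -974/105 554/105 5381/315]
step 1: x' = [2010103/173711, 1179783/173711, -186421/173711], P' = [5188593/173711 3629198/173711 100574/173711; 3629198/173711 4928228/173711 3613894/173711; 100574/173711 3613894/173711 5423473/173711]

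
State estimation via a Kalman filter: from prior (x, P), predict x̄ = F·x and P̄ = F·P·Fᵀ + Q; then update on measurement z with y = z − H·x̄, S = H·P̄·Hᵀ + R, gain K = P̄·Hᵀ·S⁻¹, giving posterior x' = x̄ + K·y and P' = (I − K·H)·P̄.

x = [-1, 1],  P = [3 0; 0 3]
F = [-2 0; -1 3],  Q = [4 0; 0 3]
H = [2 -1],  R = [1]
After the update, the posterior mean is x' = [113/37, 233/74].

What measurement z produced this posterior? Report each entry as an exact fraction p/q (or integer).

x̄ = F·x = [2, 4]
P̄ = F·P·Fᵀ + Q = [16 6; 6 33]
S = H·P̄·Hᵀ + R = [74]
K = P̄·Hᵀ·S⁻¹ = [13/37; -21/74]
x' − x̄ = [39/37, -63/74] = K·y
y = (KᵀK)⁻¹·Kᵀ·(x' − x̄) = [3]
z = y + H·x̄ = [3] + [0] = [3]

z = [3]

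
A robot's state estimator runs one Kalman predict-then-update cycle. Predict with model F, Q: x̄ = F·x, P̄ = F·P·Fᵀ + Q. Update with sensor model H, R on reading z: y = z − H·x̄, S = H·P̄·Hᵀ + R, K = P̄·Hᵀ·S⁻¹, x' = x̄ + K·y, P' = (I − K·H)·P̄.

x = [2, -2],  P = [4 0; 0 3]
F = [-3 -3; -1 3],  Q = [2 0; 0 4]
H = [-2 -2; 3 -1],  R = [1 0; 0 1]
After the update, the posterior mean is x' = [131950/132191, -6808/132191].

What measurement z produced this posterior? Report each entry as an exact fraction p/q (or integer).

x̄ = F·x = [0, -8]
P̄ = F·P·Fᵀ + Q = [65 -15; -15 35]
S = H·P̄·Hᵀ + R = [281 -260; -260 711]
K = P̄·Hᵀ·S⁻¹ = [-16500/132191 33010/132191; -49240/132191 -32880/132191]
x' − x̄ = [131950/132191, 1050720/132191] = K·y
y = (KᵀK)⁻¹·Kᵀ·(x' − x̄) = [-18, -5]
z = y + H·x̄ = [-18, -5] + [16, 8] = [-2, 3]

z = [-2, 3]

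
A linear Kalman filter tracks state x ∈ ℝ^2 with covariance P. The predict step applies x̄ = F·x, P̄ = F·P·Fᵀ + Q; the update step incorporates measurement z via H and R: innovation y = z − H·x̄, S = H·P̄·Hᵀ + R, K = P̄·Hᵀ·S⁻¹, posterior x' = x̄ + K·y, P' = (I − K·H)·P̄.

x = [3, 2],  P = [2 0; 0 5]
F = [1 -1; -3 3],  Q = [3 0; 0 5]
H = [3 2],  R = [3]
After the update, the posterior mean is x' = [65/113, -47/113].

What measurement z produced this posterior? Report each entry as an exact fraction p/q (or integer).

x̄ = F·x = [1, -3]
P̄ = F·P·Fᵀ + Q = [10 -21; -21 68]
S = H·P̄·Hᵀ + R = [113]
K = P̄·Hᵀ·S⁻¹ = [-12/113; 73/113]
x' − x̄ = [-48/113, 292/113] = K·y
y = (KᵀK)⁻¹·Kᵀ·(x' − x̄) = [4]
z = y + H·x̄ = [4] + [-3] = [1]

z = [1]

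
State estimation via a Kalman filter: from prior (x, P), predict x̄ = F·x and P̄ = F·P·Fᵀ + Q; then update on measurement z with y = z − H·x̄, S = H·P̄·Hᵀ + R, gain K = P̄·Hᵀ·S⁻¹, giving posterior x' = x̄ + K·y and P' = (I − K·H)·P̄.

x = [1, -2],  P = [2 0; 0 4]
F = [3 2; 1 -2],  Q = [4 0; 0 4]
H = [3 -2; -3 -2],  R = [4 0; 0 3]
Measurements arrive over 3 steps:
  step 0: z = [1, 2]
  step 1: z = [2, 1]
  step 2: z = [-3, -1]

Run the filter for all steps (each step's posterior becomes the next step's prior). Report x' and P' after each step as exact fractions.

step 0: x' = [-9161/54443, -34295/54443], P' = [10532/54443 -2268/54443; -2268/54443 23316/54443]
step 1: x' = [1974155/17846021, -56427614/89230105], P' = [3375104/17846021 -706116/17846021; -706116/17846021 36406236/89230105]
step 2: x' = [-24981517081/71255824951, 72950709629/71255824951], P' = [13470630094/71255824951 -2811144732/71255824951; -2811144732/71255824951 29043536484/71255824951]

step 0: x̄ = F·x = [-1, 5]
step 0: P̄ = F·P·Fᵀ + Q = [38 -10; -10 22]
step 0: y = z − H·x̄ = [14, 9]
step 0: S = H·P̄·Hᵀ + R = [554 -254; -254 313]
step 0: K = P̄·Hᵀ·S⁻¹ = [9033/54443 -9020/54443; -13359/54443 -13276/54443]
step 0: x' = x̄ + K·y = [-9161/54443, -34295/54443]
step 0: P' = (I − K·H)·P̄ = [10532/54443 -2268/54443; -2268/54443 23316/54443]
step 1: x̄ = F·x = [-96073/54443, 59429/54443]
step 1: P̄ = F·P·Fᵀ + Q = [378608/54443 -52596/54443; -52596/54443 330640/54443]
step 1: y = z − H·x̄ = [515963/54443, -114918/54443]
step 1: S = H·P̄·Hᵀ + R = [5578956/54443 -2084912/54443; -2084912/54443 4262209/54443]
step 1: K = P̄·Hᵀ·S⁻¹ = [2884386/17846021 -2904360/17846021; -20851053/89230105 -20740244/89230105]
step 1: x' = x̄ + K·y = [1974155/17846021, -56427614/89230105]
step 1: P' = (I − K·H)·P̄ = [3375104/17846021 -706116/17846021; -706116/17846021 36406236/89230105]
step 2: x̄ = F·x = [-83242903/89230105, 122726003/89230105]
step 2: P̄ = F·P·Fᵀ + Q = [612058084/89230105 -80876064/89230105; -80876064/89230105 533543204/89230105]
step 2: y = z − H·x̄ = [45498080/17846021, -93506808/89230105]
step 2: S = H·P̄·Hᵀ + R = [1794025752/17846021 -674869988/17846021; -674869988/17846021 6939873119/89230105]
step 2: K = P̄·Hᵀ·S⁻¹ = [23017089873/142511649902 -11596533606/71255824951; -16630126791/71255824951 -16551212924/71255824951]
step 2: x' = x̄ + K·y = [-24981517081/71255824951, 72950709629/71255824951]
step 2: P' = (I − K·H)·P̄ = [13470630094/71255824951 -2811144732/71255824951; -2811144732/71255824951 29043536484/71255824951]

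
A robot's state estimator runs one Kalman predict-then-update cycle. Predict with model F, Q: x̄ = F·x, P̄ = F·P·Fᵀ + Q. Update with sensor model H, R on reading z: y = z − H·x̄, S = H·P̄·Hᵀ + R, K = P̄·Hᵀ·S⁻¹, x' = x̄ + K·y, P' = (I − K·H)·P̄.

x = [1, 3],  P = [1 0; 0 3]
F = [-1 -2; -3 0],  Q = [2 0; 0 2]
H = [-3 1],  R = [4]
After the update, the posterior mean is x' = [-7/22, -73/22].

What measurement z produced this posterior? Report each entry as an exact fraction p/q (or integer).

x̄ = F·x = [-7, -3]
P̄ = F·P·Fᵀ + Q = [15 3; 3 11]
S = H·P̄·Hᵀ + R = [132]
K = P̄·Hᵀ·S⁻¹ = [-7/22; 1/66]
x' − x̄ = [147/22, -7/22] = K·y
y = (KᵀK)⁻¹·Kᵀ·(x' − x̄) = [-21]
z = y + H·x̄ = [-21] + [18] = [-3]

z = [-3]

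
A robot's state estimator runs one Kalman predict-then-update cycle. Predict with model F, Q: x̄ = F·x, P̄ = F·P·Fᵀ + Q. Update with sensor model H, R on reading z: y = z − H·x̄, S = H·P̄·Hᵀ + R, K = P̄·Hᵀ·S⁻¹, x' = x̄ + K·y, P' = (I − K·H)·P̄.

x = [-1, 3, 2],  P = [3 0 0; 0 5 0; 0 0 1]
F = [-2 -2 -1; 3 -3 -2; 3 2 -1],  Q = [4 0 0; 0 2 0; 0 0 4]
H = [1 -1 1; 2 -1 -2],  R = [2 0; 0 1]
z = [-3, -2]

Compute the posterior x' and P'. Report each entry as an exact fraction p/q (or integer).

x' = [-5118/1361, -60593/23137, -33624/23137]
P' = [9497/1361 12966/1361 2877/1361; 12966/1361 646621/46274 119027/46274; 2877/1361 119027/46274 44451/46274]

x̄ = F·x = [-6, -16, 1]
P̄ = F·P·Fᵀ + Q = [37 14 -37; 14 78 -1; -37 -1 52]
y = z − H·x̄ = [-14, -4]
S = H·P̄·Hᵀ + R = [69 5; 5 671]
K = P̄·Hᵀ·S⁻¹ = [-296/1361 274/1361; -43375/46274 -2987/46274; 11621/46274 -12293/46274]
x' = x̄ + K·y = [-5118/1361, -60593/23137, -33624/23137]
P' = (I − K·H)·P̄ = [9497/1361 12966/1361 2877/1361; 12966/1361 646621/46274 119027/46274; 2877/1361 119027/46274 44451/46274]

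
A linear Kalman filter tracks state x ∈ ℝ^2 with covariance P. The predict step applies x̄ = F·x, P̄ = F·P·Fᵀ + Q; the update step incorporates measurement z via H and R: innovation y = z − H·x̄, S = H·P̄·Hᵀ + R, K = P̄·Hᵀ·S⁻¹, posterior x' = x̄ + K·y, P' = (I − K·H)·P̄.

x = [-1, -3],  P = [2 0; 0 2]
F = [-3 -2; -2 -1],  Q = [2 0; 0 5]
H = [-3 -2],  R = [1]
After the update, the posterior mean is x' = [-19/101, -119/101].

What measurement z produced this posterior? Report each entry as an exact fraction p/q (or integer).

z = [3]

x̄ = F·x = [9, 5]
P̄ = F·P·Fᵀ + Q = [28 16; 16 15]
S = H·P̄·Hᵀ + R = [505]
K = P̄·Hᵀ·S⁻¹ = [-116/505; -78/505]
x' − x̄ = [-928/101, -624/101] = K·y
y = (KᵀK)⁻¹·Kᵀ·(x' − x̄) = [40]
z = y + H·x̄ = [40] + [-37] = [3]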